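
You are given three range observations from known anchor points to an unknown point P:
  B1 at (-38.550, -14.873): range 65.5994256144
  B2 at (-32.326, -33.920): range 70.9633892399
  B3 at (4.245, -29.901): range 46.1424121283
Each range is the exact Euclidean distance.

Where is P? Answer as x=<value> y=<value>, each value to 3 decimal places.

x=20.743 y=13.191

eq1: (x + 38.550)² + (y + 14.873)² = 65.5994256144²
eq2: (x + 32.326)² + (y + 33.920)² = 70.9633892399²
eq3: (x − 4.245)² + (y + 29.901)² = 46.1424121283²
eq3−eq2, eq3−eq1 (x²,y² cancel):
  -73.142·x − 8.038·y = -1623.233565
  -85.590·x + 30.056·y = -1378.943641
det = -73.142·30.056 − -8.038·-85.590 = -2886.328372
x = (-1623.233565·30.056 − -8.038·-1378.943641) / -2886.328372 = 20.743259
y = (-73.142·-1378.943641 − -1623.233565·-85.590) / -2886.328372 = 13.191107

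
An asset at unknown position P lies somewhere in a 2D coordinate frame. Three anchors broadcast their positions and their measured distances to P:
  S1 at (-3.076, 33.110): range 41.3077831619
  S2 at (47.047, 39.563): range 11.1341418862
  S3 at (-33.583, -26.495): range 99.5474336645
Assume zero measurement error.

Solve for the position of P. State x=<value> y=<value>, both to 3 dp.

eq1: (x + 3.076)² + (y − 33.110)² = 41.3077831619²
eq2: (x − 47.047)² + (y − 39.563)² = 11.1341418862²
eq3: (x + 33.583)² + (y + 26.495)² = 99.5474336645²
eq1−eq3, eq1−eq2 (x²,y² cancel):
  -61.014·x − 119.210·y = -7479.289561
  100.246·x + 12.906·y = 4255.281136
det = -61.014·12.906 − -119.210·100.246 = 11162.878976
x = (-7479.289561·12.906 − -119.210·4255.281136) / 11162.878976 = 36.795557
y = (-61.014·4255.281136 − -7479.289561·100.246) / 11162.878976 = 43.907771

x=36.796 y=43.908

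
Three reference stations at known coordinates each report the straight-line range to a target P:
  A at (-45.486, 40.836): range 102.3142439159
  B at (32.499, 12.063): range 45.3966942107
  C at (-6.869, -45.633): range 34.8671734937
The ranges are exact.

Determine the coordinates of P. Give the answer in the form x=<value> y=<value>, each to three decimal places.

x=25.550 y=-32.799

eq1: (x + 45.486)² + (y − 40.836)² = 102.3142439159²
eq2: (x − 32.499)² + (y − 12.063)² = 45.3966942107²
eq3: (x + 6.869)² + (y + 45.633)² = 34.8671734937²
eq1−eq3, eq1−eq2 (x²,y² cancel):
  77.234·x − 172.938·y = 7645.483479
  155.970·x − 57.546·y = 5872.490541
det = 77.234·-57.546 − -172.938·155.970 = 22528.632096
x = (7645.483479·-57.546 − -172.938·5872.490541) / 22528.632096 = 25.550143
y = (77.234·5872.490541 − 7645.483479·155.970) / 22528.632096 = -32.798712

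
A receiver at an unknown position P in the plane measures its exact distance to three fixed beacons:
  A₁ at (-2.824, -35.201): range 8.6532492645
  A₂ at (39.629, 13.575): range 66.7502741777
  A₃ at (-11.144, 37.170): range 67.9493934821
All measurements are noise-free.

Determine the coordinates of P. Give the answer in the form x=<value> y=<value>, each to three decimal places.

eq1: (x + 2.824)² + (y + 35.201)² = 8.6532492645²
eq2: (x − 39.629)² + (y − 13.575)² = 66.7502741777²
eq3: (x + 11.144)² + (y − 37.170)² = 67.9493934821²
eq1−eq3, eq1−eq2 (x²,y² cancel):
  -16.640·x + 144.742·y = -4283.529093
  84.906·x + 97.552·y = -3873.067491
det = -16.640·97.552 − 144.742·84.906 = -13912.729532
x = (-4283.529093·97.552 − 144.742·-3873.067491) / -13912.729532 = -10.258857
y = (-16.640·-3873.067491 − -4283.529093·84.906) / -13912.729532 = -30.773628

x=-10.259 y=-30.774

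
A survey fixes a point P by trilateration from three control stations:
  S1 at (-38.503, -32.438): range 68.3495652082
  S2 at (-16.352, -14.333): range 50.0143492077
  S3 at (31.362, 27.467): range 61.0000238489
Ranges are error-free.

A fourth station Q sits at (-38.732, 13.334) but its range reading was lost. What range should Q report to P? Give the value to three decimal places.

83.046

eq1: (x + 38.503)² + (y + 32.438)² = 68.3495652082²
eq2: (x + 16.352)² + (y + 14.333)² = 50.0143492077²
eq3: (x − 31.362)² + (y − 27.467)² = 61.0000238489²
eq2−eq3, eq2−eq1 (x²,y² cancel):
  95.428·x + 83.600·y = 45.620557
  -44.302·x − 36.210·y = -108.345877
det = 95.428·-36.210 − 83.600·-44.302 = 248.199320
x = (45.620557·-36.210 − 83.600·-108.345877) / 248.199320 = 29.838095
y = (95.428·-108.345877 − 45.620557·-44.302) / 248.199320 = -33.513986
|P − Q| = √((29.838095 − -38.732)² + (-33.513986 − 13.334)²) = 83.045721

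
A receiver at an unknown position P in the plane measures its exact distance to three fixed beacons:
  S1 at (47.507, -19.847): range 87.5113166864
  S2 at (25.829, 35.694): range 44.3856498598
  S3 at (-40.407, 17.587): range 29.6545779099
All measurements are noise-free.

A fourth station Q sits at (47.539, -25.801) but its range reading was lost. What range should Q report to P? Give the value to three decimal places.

91.553

eq1: (x − 47.507)² + (y + 19.847)² = 87.5113166864²
eq2: (x − 25.829)² + (y − 35.694)² = 44.3856498598²
eq3: (x + 40.407)² + (y − 17.587)² = 29.6545779099²
eq3−eq2, eq3−eq1 (x²,y² cancel):
  132.472·x + 36.214·y = -1091.521263
  175.828·x − 74.868·y = -6070.046317
det = 132.472·-74.868 − 36.214·175.828 = -16285.348888
x = (-1091.521263·-74.868 − 36.214·-6070.046317) / -16285.348888 = -18.516071
y = (132.472·-6070.046317 − -1091.521263·175.828) / -16285.348888 = 37.591530
|P − Q| = √((-18.516071 − 47.539)² + (37.591530 − -25.801)²) = 91.552636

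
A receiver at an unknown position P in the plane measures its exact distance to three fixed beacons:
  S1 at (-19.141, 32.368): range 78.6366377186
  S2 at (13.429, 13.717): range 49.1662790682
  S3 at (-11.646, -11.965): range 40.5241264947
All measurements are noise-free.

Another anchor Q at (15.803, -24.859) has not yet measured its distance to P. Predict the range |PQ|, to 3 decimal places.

eq1: (x + 19.141)² + (y − 32.368)² = 78.6366377186²
eq2: (x − 13.429)² + (y − 13.717)² = 49.1662790682²
eq3: (x + 11.646)² + (y + 11.965)² = 40.5241264947²
eq2−eq1, eq2−eq3 (x²,y² cancel):
  -65.140·x + 37.302·y = -2720.826619
  -50.150·x − 51.364·y = 685.414580
det = -65.140·-51.364 − 37.302·-50.150 = 5216.546260
x = (-2720.826619·-51.364 − 37.302·685.414580) / 5216.546260 = 21.889043
y = (-65.140·685.414580 − -2720.826619·-50.150) / 5216.546260 = -34.715950
|P − Q| = √((21.889043 − 15.803)² + (-34.715950 − -24.859)²) = 11.584446

11.584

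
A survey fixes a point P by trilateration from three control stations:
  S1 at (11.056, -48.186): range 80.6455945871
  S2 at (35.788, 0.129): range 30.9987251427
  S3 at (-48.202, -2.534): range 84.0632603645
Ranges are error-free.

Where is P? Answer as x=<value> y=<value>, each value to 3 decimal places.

x=29.139 y=30.406

eq1: (x − 11.056)² + (y + 48.186)² = 80.6455945871²
eq2: (x − 35.788)² + (y − 0.129)² = 30.9987251427²
eq3: (x + 48.202)² + (y + 2.534)² = 84.0632603645²
eq3−eq1, eq3−eq2 (x²,y² cancel):
  118.516·x − 91.304·y = 677.191589
  167.980·x + 5.326·y = 5056.654408
det = 118.516·5.326 − -91.304·167.980 = 15968.462136
x = (677.191589·5.326 − -91.304·5056.654408) / 15968.462136 = 29.138654
y = (118.516·5056.654408 − 677.191589·167.980) / 15968.462136 = 30.406172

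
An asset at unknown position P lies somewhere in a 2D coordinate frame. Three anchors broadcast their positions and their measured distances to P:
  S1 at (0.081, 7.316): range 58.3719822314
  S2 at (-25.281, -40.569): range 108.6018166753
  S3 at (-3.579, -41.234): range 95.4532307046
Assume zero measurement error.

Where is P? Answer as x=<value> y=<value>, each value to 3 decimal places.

x=49.800 y=37.899

eq1: (x − 0.081)² + (y − 7.316)² = 58.3719822314²
eq2: (x + 25.281)² + (y + 40.569)² = 108.6018166753²
eq3: (x + 3.579)² + (y + 41.234)² = 95.4532307046²
eq3−eq1, eq3−eq2 (x²,y² cancel):
  7.320·x + 97.100·y = 4044.509362
  -43.404·x + 1.330·y = -2111.114608
det = 7.320·1.330 − 97.100·-43.404 = 4224.264000
x = (4044.509362·1.330 − 97.100·-2111.114608) / 4224.264000 = 49.800019
y = (7.320·-2111.114608 − 4044.509362·-43.404) / 4224.264000 = 37.898797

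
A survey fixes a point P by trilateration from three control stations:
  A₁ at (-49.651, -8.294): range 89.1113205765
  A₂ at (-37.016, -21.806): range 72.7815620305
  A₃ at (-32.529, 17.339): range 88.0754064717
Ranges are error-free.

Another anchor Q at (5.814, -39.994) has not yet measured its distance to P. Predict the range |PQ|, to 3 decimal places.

eq1: (x + 49.651)² + (y + 8.294)² = 89.1113205765²
eq2: (x + 37.016)² + (y + 21.806)² = 72.7815620305²
eq3: (x + 32.529)² + (y − 17.339)² = 88.0754064717²
eq2−eq1, eq2−eq3 (x²,y² cancel):
  -25.270·x + 27.024·y = -1955.345338
  8.974·x + 78.290·y = -2947.030584
det = -25.270·78.290 − 27.024·8.974 = -2220.901676
x = (-1955.345338·78.290 − 27.024·-2947.030584) / -2220.901676 = 33.069196
y = (-25.270·-2947.030584 − -1955.345338·8.974) / -2220.901676 = -41.433051
|P − Q| = √((33.069196 − 5.814)² + (-41.433051 − -39.994)²) = 27.293160

27.293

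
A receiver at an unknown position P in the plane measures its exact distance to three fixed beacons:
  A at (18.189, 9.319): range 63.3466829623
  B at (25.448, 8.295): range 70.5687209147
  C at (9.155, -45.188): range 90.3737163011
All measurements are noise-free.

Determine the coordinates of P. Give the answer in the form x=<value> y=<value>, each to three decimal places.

eq1: (x − 18.189)² + (y − 9.319)² = 63.3466829623²
eq2: (x − 25.448)² + (y − 8.295)² = 70.5687209147²
eq3: (x − 9.155)² + (y + 45.188)² = 90.3737163011²
eq3−eq2, eq3−eq1 (x²,y² cancel):
  32.586·x + 106.966·y = 1778.102587
  18.068·x + 109.014·y = 2446.520469
det = 32.586·109.014 − 106.966·18.068 = 1619.668516
x = (1778.102587·109.014 − 106.966·2446.520469) / 1619.668516 = -41.895260
y = (32.586·2446.520469 − 1778.102587·18.068) / 1619.668516 = 29.385987

x=-41.895 y=29.386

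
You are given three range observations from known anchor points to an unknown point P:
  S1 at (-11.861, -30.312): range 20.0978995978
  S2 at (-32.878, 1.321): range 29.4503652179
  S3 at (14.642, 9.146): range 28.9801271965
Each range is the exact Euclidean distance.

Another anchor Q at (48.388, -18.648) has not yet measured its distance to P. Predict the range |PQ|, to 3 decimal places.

eq1: (x + 11.861)² + (y + 30.312)² = 20.0978995978²
eq2: (x + 32.878)² + (y − 1.321)² = 29.4503652179²
eq3: (x − 14.642)² + (y − 9.146)² = 28.9801271965²
eq3−eq2, eq3−eq1 (x²,y² cancel):
  -95.040·x − 15.650·y = 757.194206
  -53.006·x − 78.916·y = 1197.385389
det = -95.040·-78.916 − -15.650·-53.006 = 6670.632740
x = (757.194206·-78.916 − -15.650·1197.385389) / 6670.632740 = -6.148691
y = (-95.040·1197.385389 − 757.194206·-53.006) / 6670.632740 = -11.042981
|P − Q| = √((-6.148691 − 48.388)² + (-11.042981 − -18.648)²) = 55.064389

55.064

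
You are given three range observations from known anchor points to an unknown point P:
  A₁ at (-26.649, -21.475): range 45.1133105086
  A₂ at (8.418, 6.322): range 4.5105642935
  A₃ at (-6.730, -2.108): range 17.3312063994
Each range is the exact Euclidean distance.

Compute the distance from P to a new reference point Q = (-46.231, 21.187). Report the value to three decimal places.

53.161

eq1: (x + 26.649)² + (y + 21.475)² = 45.1133105086²
eq2: (x − 8.418)² + (y − 6.322)² = 4.5105642935²
eq3: (x + 6.730)² + (y + 2.108)² = 17.3312063994²
eq2−eq1, eq2−eq3 (x²,y² cancel):
  -70.134·x − 55.594·y = -954.351177
  -30.296·x − 16.860·y = -341.119369
det = -70.134·-16.860 − -55.594·-30.296 = -501.816584
x = (-954.351177·-16.860 − -55.594·-341.119369) / -501.816584 = 5.726852
y = (-70.134·-341.119369 − -954.351177·-30.296) / -501.816584 = 9.941795
|P − Q| = √((5.726852 − -46.231)² + (9.941795 − 21.187)²) = 53.160822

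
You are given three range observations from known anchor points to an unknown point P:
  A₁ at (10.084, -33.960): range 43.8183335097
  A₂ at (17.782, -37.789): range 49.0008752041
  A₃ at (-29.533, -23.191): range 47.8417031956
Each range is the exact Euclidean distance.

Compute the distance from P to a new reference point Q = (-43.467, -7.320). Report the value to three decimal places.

51.624

eq1: (x − 10.084)² + (y + 33.960)² = 43.8183335097²
eq2: (x − 17.782)² + (y + 37.789)² = 49.0008752041²
eq3: (x + 29.533)² + (y + 23.191)² = 47.8417031956²
eq3−eq1, eq3−eq2 (x²,y² cancel):
  79.234·x − 21.538·y = 213.730299
  94.630·x − 29.196·y = 221.930269
det = 79.234·-29.196 − -21.538·94.630 = -275.174924
x = (213.730299·-29.196 − -21.538·221.930269) / -275.174924 = 5.306209
y = (79.234·221.930269 − 213.730299·94.630) / -275.174924 = 9.597078
|P − Q| = √((5.306209 − -43.467)² + (9.597078 − -7.320)²) = 51.623768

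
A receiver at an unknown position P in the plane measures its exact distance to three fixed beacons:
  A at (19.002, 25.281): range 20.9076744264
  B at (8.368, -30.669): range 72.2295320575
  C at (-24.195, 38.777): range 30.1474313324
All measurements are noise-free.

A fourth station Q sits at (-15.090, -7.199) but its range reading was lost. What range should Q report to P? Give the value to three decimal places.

eq1: (x − 19.002)² + (y − 25.281)² = 20.9076744264²
eq2: (x − 8.368)² + (y + 30.669)² = 72.2295320575²
eq3: (x + 24.195)² + (y − 38.777)² = 30.1474313324²
eq3−eq2, eq3−eq1 (x²,y² cancel):
  65.126·x − 138.892·y = -5386.680454
  86.394·x − 26.992·y = -617.112023
det = 65.126·-26.992 − -138.892·86.394 = 10241.554456
x = (-5386.680454·-26.992 − -138.892·-617.112023) / 10241.554456 = 5.827763
y = (65.126·-617.112023 − -5386.680454·86.394) / 10241.554456 = 41.515850
|P − Q| = √((5.827763 − -15.090)² + (41.515850 − -7.199)²) = 53.015935

53.016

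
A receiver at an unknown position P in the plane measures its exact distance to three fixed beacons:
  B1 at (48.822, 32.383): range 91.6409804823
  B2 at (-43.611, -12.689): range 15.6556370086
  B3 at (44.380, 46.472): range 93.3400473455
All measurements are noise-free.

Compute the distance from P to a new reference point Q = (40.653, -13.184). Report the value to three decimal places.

79.610

eq1: (x − 48.822)² + (y − 32.383)² = 91.6409804823²
eq2: (x + 43.611)² + (y + 12.689)² = 15.6556370086²
eq3: (x − 44.380)² + (y − 46.472)² = 93.3400473455²
eq2−eq1, eq2−eq3 (x²,y² cancel):
  184.866·x + 90.144·y = -6783.654003
  175.982·x + 118.322·y = -6400.964326
det = 184.866·118.322 − 90.144·175.982 = 6009.993444
x = (-6783.654003·118.322 − 90.144·-6400.964326) / 6009.993444 = -37.545296
y = (184.866·-6400.964326 − -6783.654003·175.982) / 6009.993444 = 1.743817
|P − Q| = √((-37.545296 − 40.653)² + (1.743817 − -13.184)²) = 79.610383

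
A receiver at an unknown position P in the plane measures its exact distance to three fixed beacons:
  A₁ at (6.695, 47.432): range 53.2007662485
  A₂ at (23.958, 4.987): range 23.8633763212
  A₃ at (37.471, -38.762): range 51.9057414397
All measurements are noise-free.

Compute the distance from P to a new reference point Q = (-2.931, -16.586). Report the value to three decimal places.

57.407

eq1: (x − 6.695)² + (y − 47.432)² = 53.2007662485²
eq2: (x − 23.958)² + (y − 4.987)² = 23.8633763212²
eq3: (x − 37.471)² + (y + 38.762)² = 51.9057414397²
eq3−eq2, eq3−eq1 (x²,y² cancel):
  -27.026·x + 87.498·y = -182.967287
  -61.552·x + 172.388·y = -748.066371
det = -27.026·172.388 − 87.498·-61.552 = 726.718808
x = (-182.967287·172.388 − 87.498·-748.066371) / 726.718808 = 46.665844
y = (-27.026·-748.066371 − -182.967287·-61.552) / 726.718808 = 12.322840
|P − Q| = √((46.665844 − -2.931)² + (12.322840 − -16.586)²) = 57.407038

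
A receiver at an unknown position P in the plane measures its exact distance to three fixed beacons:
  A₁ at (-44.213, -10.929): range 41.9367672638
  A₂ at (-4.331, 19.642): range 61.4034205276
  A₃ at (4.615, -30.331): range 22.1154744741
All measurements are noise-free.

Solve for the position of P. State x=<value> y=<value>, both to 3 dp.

x=-14.835 y=-40.856

eq1: (x + 44.213)² + (y + 10.929)² = 41.9367672638²
eq2: (x + 4.331)² + (y − 19.642)² = 61.4034205276²
eq3: (x − 4.615)² + (y + 30.331)² = 22.1154744741²
eq3−eq2, eq3−eq1 (x²,y² cancel):
  -17.892·x + 99.946·y = -3817.987902
  -97.656·x + 38.804·y = -136.633613
det = -17.892·38.804 − 99.946·-97.656 = 9066.045408
x = (-3817.987902·38.804 − 99.946·-136.633613) / 9066.045408 = -14.835269
y = (-17.892·-136.633613 − -3817.987902·-97.656) / 9066.045408 = -40.856268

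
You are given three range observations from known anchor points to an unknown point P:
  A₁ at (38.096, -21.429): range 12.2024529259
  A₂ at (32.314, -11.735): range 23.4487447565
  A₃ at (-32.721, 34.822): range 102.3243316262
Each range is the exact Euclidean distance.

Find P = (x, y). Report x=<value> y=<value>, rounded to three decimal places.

x=45.541 y=-31.097

eq1: (x − 38.096)² + (y + 21.429)² = 12.2024529259²
eq2: (x − 32.314)² + (y + 11.735)² = 23.4487447565²
eq3: (x + 32.721)² + (y − 34.822)² = 102.3243316262²
eq3−eq1, eq3−eq2 (x²,y² cancel):
  141.634·x − 112.502·y = 9948.640717
  130.070·x − 93.114·y = 8819.094508
det = 141.634·-93.114 − -112.502·130.070 = 1445.026864
x = (9948.640717·-93.114 − -112.502·8819.094508) / 1445.026864 = 45.541049
y = (141.634·8819.094508 − 9948.640717·130.070) / 1445.026864 = -31.097046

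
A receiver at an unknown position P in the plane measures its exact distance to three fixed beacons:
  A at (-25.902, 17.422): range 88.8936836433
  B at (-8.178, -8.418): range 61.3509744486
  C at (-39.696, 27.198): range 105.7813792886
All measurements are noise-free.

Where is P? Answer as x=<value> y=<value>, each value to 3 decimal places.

eq1: (x + 25.902)² + (y − 17.422)² = 88.8936836433²
eq2: (x + 8.178)² + (y + 8.418)² = 61.3509744486²
eq3: (x + 39.696)² + (y − 27.198)² = 105.7813792886²
eq1−eq2, eq1−eq3 (x²,y² cancel):
  35.448·x − 51.680·y = 3301.447646
  -27.588·x + 19.552·y = -1946.549281
det = 35.448·19.552 − -51.680·-27.588 = -732.668544
x = (3301.447646·19.552 − -51.680·-1946.549281) / -732.668544 = 49.200642
y = (35.448·-1946.549281 − 3301.447646·-27.588) / -732.668544 = -30.135126

x=49.201 y=-30.135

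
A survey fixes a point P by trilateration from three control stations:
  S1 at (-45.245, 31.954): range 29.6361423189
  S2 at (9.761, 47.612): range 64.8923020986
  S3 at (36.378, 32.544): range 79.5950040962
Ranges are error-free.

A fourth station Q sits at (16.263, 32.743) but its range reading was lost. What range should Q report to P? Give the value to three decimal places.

eq1: (x + 45.245)² + (y − 31.954)² = 29.6361423189²
eq2: (x − 9.761)² + (y − 47.612)² = 64.8923020986²
eq3: (x − 36.378)² + (y − 32.544)² = 79.5950040962²
eq1−eq3, eq1−eq2 (x²,y² cancel):
  163.246·x + 1.180·y = -6142.761067
  110.012·x + 31.316·y = -4038.698416
det = 163.246·31.316 − 1.180·110.012 = 4982.397576
x = (-6142.761067·31.316 − 1.180·-4038.698416) / 4982.397576 = -37.652764
y = (163.246·-4038.698416 − -6142.761067·110.012) / 4982.397576 = 3.306855
|P − Q| = √((-37.652764 − 16.263)² + (3.306855 − 32.743)²) = 61.427976

61.428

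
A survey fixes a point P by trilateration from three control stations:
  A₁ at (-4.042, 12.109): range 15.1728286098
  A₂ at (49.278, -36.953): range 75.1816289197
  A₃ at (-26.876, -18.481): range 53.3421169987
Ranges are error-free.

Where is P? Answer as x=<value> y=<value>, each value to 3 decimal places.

x=5.327 y=24.044

eq1: (x + 4.042)² + (y − 12.109)² = 15.1728286098²
eq2: (x − 49.278)² + (y + 36.953)² = 75.1816289197²
eq3: (x + 26.876)² + (y + 18.481)² = 53.3421169987²
eq3−eq1, eq3−eq2 (x²,y² cancel):
  45.668·x + 61.180·y = 1714.265626
  152.308·x − 36.944·y = -76.917125
det = 45.668·-36.944 − 61.180·152.308 = -11005.362032
x = (1714.265626·-36.944 − 61.180·-76.917125) / -11005.362032 = 5.327043
y = (45.668·-76.917125 − 1714.265626·152.308) / -11005.362032 = 24.043645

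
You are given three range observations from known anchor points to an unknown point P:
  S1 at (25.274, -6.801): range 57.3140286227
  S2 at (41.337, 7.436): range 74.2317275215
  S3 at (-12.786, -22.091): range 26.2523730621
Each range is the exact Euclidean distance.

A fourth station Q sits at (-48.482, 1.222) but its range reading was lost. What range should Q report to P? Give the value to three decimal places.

17.364

eq1: (x − 25.274)² + (y + 6.801)² = 57.3140286227²
eq2: (x − 41.337)² + (y − 7.436)² = 74.2317275215²
eq3: (x + 12.786)² + (y + 22.091)² = 26.2523730621²
eq2−eq1, eq2−eq3 (x²,y² cancel):
  -32.126·x − 28.474·y = 1146.438506
  -108.246·x − 59.054·y = 3708.614691
det = -32.126·-59.054 − -28.474·-108.246 = -1185.027800
x = (1146.438506·-59.054 − -28.474·3708.614691) / -1185.027800 = -31.980106
y = (-32.126·3708.614691 − 1146.438506·-108.246) / -1185.027800 = -4.180853
|P − Q| = √((-31.980106 − -48.482)² + (-4.180853 − 1.222)²) = 17.363851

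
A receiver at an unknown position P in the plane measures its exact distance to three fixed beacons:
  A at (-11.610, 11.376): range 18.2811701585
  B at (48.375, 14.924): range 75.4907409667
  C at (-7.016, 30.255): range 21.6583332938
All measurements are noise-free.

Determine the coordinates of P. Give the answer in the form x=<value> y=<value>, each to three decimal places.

eq1: (x + 11.610)² + (y − 11.376)² = 18.2811701585²
eq2: (x − 48.375)² + (y − 14.924)² = 75.4907409667²
eq3: (x + 7.016)² + (y − 30.255)² = 21.6583332938²
eq1−eq3, eq1−eq2 (x²,y² cancel):
  9.188·x + 37.758·y = 565.501586
  119.970·x + 7.096·y = -3065.989864
det = 9.188·7.096 − 37.758·119.970 = -4464.629212
x = (565.501586·7.096 − 37.758·-3065.989864) / -4464.629212 = -26.828307
y = (9.188·-3065.989864 − 565.501586·119.970) / -4464.629212 = 21.505378

x=-26.828 y=21.505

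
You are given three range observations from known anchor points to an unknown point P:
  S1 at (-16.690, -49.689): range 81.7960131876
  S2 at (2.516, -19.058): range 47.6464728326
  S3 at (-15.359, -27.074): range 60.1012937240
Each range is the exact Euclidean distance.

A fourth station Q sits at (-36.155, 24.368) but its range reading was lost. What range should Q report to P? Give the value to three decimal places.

eq1: (x + 16.690)² + (y + 49.689)² = 81.7960131876²
eq2: (x − 2.516)² + (y + 19.058)² = 47.6464728326²
eq3: (x + 15.359)² + (y + 27.074)² = 60.1012937240²
eq2−eq3, eq2−eq1 (x²,y² cancel):
  -35.750·x − 16.032·y = -742.616397
  -38.412·x − 61.262·y = -2042.386199
det = -35.750·-61.262 − -16.032·-38.412 = 1574.295316
x = (-742.616397·-61.262 − -16.032·-2042.386199) / 1574.295316 = 8.099262
y = (-35.750·-2042.386199 − -742.616397·-38.412) / 1574.295316 = 28.260216
|P − Q| = √((8.099262 − -36.155)² + (28.260216 − 24.368)²) = 44.425095

44.425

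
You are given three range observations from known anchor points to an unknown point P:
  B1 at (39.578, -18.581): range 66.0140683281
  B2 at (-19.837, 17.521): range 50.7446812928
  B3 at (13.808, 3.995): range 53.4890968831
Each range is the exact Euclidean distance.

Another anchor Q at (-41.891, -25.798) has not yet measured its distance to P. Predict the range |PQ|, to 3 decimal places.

eq1: (x − 39.578)² + (y + 18.581)² = 66.0140683281²
eq2: (x + 19.837)² + (y − 17.521)² = 50.7446812928²
eq3: (x − 13.808)² + (y − 3.995)² = 53.4890968831²
eq2−eq1, eq2−eq3 (x²,y² cancel):
  118.830·x − 72.204·y = -571.654903
  67.290·x − 27.052·y = -779.931927
det = 118.830·-27.052 − -72.204·67.290 = 1644.018000
x = (-571.654903·-27.052 − -72.204·-779.931927) / 1644.018000 = -24.847536
y = (118.830·-779.931927 − -571.654903·67.290) / 1644.018000 = -32.975705
|P − Q| = √((-24.847536 − -41.891)² + (-32.975705 − -25.798)²) = 18.493218

18.493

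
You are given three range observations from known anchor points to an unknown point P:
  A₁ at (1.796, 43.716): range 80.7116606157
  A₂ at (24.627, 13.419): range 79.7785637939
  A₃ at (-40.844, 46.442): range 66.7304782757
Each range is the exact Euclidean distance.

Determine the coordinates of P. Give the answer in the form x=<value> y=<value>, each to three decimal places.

x=-47.852 y=-19.920

eq1: (x − 1.796)² + (y − 43.716)² = 80.7116606157²
eq2: (x − 24.627)² + (y − 13.419)² = 79.7785637939²
eq3: (x + 40.844)² + (y − 46.442)² = 66.7304782757²
eq1−eq2, eq1−eq3 (x²,y² cancel):
  45.662·x − 60.594·y = -978.002664
  -85.280·x + 5.452·y = 3972.192856
det = 45.662·5.452 − -60.594·-85.280 = -4918.507096
x = (-978.002664·5.452 − -60.594·3972.192856) / -4918.507096 = -47.851712
y = (45.662·3972.192856 − -978.002664·-85.280) / -4918.507096 = -19.919500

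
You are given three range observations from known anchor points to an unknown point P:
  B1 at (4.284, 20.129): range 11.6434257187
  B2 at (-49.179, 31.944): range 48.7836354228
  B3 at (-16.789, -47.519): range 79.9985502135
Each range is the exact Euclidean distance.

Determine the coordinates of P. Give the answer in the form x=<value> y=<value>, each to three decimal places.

x=-0.409 y=30.785

eq1: (x − 4.284)² + (y − 20.129)² = 11.6434257187²
eq2: (x + 49.179)² + (y − 31.944)² = 48.7836354228²
eq3: (x + 16.789)² + (y + 47.519)² = 79.9985502135²
eq1−eq3, eq1−eq2 (x²,y² cancel):
  -42.146·x − 135.296·y = -4147.802089
  -106.926·x + 23.630·y = 771.190157
det = -42.146·23.630 − -135.296·-106.926 = -15462.570076
x = (-4147.802089·23.630 − -135.296·771.190157) / -15462.570076 = -0.409142
y = (-42.146·771.190157 − -4147.802089·-106.926) / -15462.570076 = 30.784693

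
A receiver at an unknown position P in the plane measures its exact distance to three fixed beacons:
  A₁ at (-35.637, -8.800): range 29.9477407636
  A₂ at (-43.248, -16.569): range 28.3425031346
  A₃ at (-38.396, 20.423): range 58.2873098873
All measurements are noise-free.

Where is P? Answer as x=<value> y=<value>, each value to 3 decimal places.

eq1: (x + 35.637)² + (y + 8.800)² = 29.9477407636²
eq2: (x + 43.248)² + (y + 16.569)² = 28.3425031346²
eq3: (x + 38.396)² + (y − 20.423)² = 58.2873098873²
eq3−eq1, eq3−eq2 (x²,y² cancel):
  5.518·x − 58.446·y = 1956.627341
  -9.704·x − 73.984·y = 2847.682530
det = 5.518·-73.984 − -58.446·-9.704 = -975.403696
x = (1956.627341·-73.984 − -58.446·2847.682530) / -975.403696 = -22.223143
y = (5.518·2847.682530 − 1956.627341·-9.704) / -975.403696 = -35.575654

x=-22.223 y=-35.576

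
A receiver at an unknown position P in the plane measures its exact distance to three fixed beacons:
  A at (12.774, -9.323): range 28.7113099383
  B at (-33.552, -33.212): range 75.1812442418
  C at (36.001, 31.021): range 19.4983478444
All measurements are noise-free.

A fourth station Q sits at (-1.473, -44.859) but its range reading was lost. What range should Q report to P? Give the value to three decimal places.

eq1: (x − 12.774)² + (y + 9.323)² = 28.7113099383²
eq2: (x + 33.552)² + (y + 33.212)² = 75.1812442418²
eq3: (x − 36.001)² + (y − 31.021)² = 19.4983478444²
eq3−eq2, eq3−eq1 (x²,y² cancel):
  -139.106·x − 128.466·y = -5301.634711
  -46.454·x − 80.688·y = -2452.434787
det = -139.106·-80.688 − -128.466·-46.454 = 5256.425364
x = (-5301.634711·-80.688 − -128.466·-2452.434787) / 5256.425364 = 21.444957
y = (-139.106·-2452.434787 − -5301.634711·-46.454) / 5256.425364 = 18.047675
|P − Q| = √((21.444957 − -1.473)² + (18.047675 − -44.859)²) = 66.951344

66.951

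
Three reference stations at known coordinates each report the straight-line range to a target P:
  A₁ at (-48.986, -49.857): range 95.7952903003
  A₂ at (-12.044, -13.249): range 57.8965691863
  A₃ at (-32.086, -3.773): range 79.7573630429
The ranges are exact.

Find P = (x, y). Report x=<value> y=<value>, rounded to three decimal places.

eq1: (x + 48.986)² + (y + 49.857)² = 95.7952903003²
eq2: (x + 12.044)² + (y + 13.249)² = 57.8965691863²
eq3: (x + 32.086)² + (y + 3.773)² = 79.7573630429²
eq1−eq3, eq1−eq2 (x²,y² cancel):
  33.800·x + 92.168·y = -1026.101036
  73.884·x + 73.216·y = 1259.970212
det = 33.800·73.216 − 92.168·73.884 = -4335.039712
x = (-1026.101036·73.216 − 92.168·1259.970212) / -4335.039712 = 44.118615
y = (33.800·1259.970212 − -1026.101036·73.884) / -4335.039712 = -27.312193

x=44.119 y=-27.312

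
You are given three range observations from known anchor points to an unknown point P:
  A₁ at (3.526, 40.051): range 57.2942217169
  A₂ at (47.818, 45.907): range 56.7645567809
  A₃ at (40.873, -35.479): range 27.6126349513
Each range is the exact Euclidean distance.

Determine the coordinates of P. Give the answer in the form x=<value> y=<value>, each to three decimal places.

x=33.219 y=-8.948

eq1: (x − 3.526)² + (y − 40.051)² = 57.2942217169²
eq2: (x − 47.818)² + (y − 45.907)² = 56.7645567809²
eq3: (x − 40.873)² + (y + 35.479)² = 27.6126349513²
eq2−eq3, eq2−eq1 (x²,y² cancel):
  -13.890·x − 162.772·y = 995.105095
  -88.584·x − 11.712·y = -2837.911432
det = -13.890·-11.712 − -162.772·-88.584 = -14256.315168
x = (995.105095·-11.712 − -162.772·-2837.911432) / -14256.315168 = 33.219467
y = (-13.890·-2837.911432 − 995.105095·-88.584) / -14256.315168 = -8.948243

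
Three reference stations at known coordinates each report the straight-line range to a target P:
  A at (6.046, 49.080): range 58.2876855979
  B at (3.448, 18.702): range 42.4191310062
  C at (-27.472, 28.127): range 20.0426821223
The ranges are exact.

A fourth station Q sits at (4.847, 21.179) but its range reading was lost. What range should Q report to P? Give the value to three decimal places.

eq1: (x − 6.046)² + (y − 49.080)² = 58.2876855979²
eq2: (x − 3.448)² + (y − 18.702)² = 42.4191310062²
eq3: (x + 27.472)² + (y − 28.127)² = 20.0426821223²
eq2−eq3, eq2−eq1 (x²,y² cancel):
  -61.840·x + 18.850·y = 2581.858974
  5.196·x + 60.756·y = 485.675391
det = -61.840·60.756 − 18.850·5.196 = -3855.095640
x = (2581.858974·60.756 − 18.850·485.675391) / -3855.095640 = -38.315118
y = (-61.840·485.675391 − 2581.858974·5.196) / -3855.095640 = 11.270669
|P − Q| = √((-38.315118 − 4.847)² + (11.270669 − 21.179)²) = 44.284799

44.285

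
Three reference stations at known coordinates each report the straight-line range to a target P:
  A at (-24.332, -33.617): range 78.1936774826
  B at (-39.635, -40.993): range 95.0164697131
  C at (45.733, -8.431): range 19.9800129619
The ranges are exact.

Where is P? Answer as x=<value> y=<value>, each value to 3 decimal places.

x=40.070 y=10.730

eq1: (x + 24.332)² + (y + 33.617)² = 78.1936774826²
eq2: (x + 39.635)² + (y + 40.993)² = 95.0164697131²
eq3: (x − 45.733)² + (y + 8.431)² = 19.9800129619²
eq3−eq1, eq3−eq2 (x²,y² cancel):
  -140.130·x − 50.372·y = -6155.490417
  -170.736·x − 65.124·y = -7540.158375
det = -140.130·-65.124 − -50.372·-170.736 = 525.512328
x = (-6155.490417·-65.124 − -50.372·-7540.158375) / 525.512328 = 40.070041
y = (-140.130·-7540.158375 − -6155.490417·-170.736) / 525.512328 = 10.729684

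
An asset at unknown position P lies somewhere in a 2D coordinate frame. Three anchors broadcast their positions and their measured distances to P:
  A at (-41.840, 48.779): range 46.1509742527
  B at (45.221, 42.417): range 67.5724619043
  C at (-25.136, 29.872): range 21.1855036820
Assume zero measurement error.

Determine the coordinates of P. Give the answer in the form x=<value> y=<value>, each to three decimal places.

eq1: (x + 41.840)² + (y − 48.779)² = 46.1509742527²
eq2: (x − 45.221)² + (y − 42.417)² = 67.5724619043²
eq3: (x + 25.136)² + (y − 29.872)² = 21.1855036820²
eq2−eq3, eq2−eq1 (x²,y² cancel):
  -140.714·x − 25.090·y = 1797.226192
  -174.122·x + 12.724·y = 2721.960894
det = -140.714·12.724 − -25.090·-174.122 = -6159.165916
x = (1797.226192·12.724 − -25.090·2721.960894) / -6159.165916 = -14.801015
y = (-140.714·2721.960894 − 1797.226192·-174.122) / -6159.165916 = 11.378389

x=-14.801 y=11.378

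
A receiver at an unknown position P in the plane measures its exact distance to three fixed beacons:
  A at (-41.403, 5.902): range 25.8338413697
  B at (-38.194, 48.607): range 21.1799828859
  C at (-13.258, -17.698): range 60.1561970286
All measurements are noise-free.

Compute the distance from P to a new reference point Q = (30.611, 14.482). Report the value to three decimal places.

81.428

eq1: (x + 41.403)² + (y − 5.902)² = 25.8338413697²
eq2: (x + 38.194)² + (y − 48.607)² = 21.1799828859²
eq3: (x + 13.258)² + (y + 17.698)² = 60.1561970286²
eq3−eq2, eq3−eq1 (x²,y² cancel):
  -49.872·x + 132.610·y = 6502.604683
  -56.290·x + 47.200·y = 4211.428926
det = -49.872·47.200 − 132.610·-56.290 = 5110.658500
x = (6502.604683·47.200 − 132.610·4211.428926) / 5110.658500 = -49.221573
y = (-49.872·4211.428926 − 6502.604683·-56.290) / 5110.658500 = 30.524292
|P − Q| = √((-49.221573 − 30.611)² + (30.524292 − 14.482)²) = 81.428464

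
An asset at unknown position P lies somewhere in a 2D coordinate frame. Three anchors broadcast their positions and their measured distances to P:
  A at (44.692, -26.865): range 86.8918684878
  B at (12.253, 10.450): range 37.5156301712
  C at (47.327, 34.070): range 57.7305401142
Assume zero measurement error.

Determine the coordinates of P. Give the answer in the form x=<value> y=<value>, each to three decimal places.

eq1: (x − 44.692)² + (y + 26.865)² = 86.8918684878²
eq2: (x − 12.253)² + (y − 10.450)² = 37.5156301712²
eq3: (x − 47.327)² + (y − 34.070)² = 57.7305401142²
eq1−eq2, eq1−eq3 (x²,y² cancel):
  -64.878·x + 74.630·y = 3683.009722
  5.270·x + 121.870·y = 4898.888287
det = -64.878·121.870 − 74.630·5.270 = -8299.981960
x = (3683.009722·121.870 − 74.630·4898.888287) / -8299.981960 = -10.029463
y = (-64.878·4898.888287 − 3683.009722·5.270) / -8299.981960 = 40.631358

x=-10.029 y=40.631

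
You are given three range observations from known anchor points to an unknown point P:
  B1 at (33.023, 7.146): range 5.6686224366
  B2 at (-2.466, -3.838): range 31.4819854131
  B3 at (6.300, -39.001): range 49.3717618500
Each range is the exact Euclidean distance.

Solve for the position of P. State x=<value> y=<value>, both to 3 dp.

x=27.585 y=5.547

eq1: (x − 33.023)² + (y − 7.146)² = 5.6686224366²
eq2: (x + 2.466)² + (y + 3.838)² = 31.4819854131²
eq3: (x − 6.300)² + (y + 39.001)² = 49.3717618500²
eq3−eq2, eq3−eq1 (x²,y² cancel):
  -17.532·x + 70.326·y = -93.501138
  53.446·x + 92.294·y = 1986.253432
det = -17.532·92.294 − 70.326·53.446 = -5376.741804
x = (-93.501138·92.294 − 70.326·1986.253432) / -5376.741804 = 27.584522
y = (-17.532·1986.253432 − -93.501138·53.446) / -5376.741804 = 5.547176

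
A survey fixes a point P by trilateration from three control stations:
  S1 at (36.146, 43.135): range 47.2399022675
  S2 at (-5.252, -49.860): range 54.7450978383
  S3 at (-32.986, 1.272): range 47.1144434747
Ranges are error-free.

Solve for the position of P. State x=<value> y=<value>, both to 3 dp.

x=14.128 y=1.340

eq1: (x − 36.146)² + (y − 43.135)² = 47.2399022675²
eq2: (x + 5.252)² + (y + 49.860)² = 54.7450978383²
eq3: (x + 32.986)² + (y − 1.272)² = 47.1144434747²
eq1−eq2, eq1−eq3 (x²,y² cancel):
  -82.796·x − 185.990·y = -1418.975808
  -138.264·x − 83.726·y = -2065.629779
det = -82.796·-83.726 − -185.990·-138.264 = -18783.543464
x = (-1418.975808·-83.726 − -185.990·-2065.629779) / -18783.543464 = 14.128395
y = (-82.796·-2065.629779 − -1418.975808·-138.264) / -18783.543464 = 1.339864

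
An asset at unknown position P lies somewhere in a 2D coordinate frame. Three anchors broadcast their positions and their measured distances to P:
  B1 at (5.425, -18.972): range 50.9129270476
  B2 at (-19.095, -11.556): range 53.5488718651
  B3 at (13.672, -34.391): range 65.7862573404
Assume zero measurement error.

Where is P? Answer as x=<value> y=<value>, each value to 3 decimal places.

x=12.890 y=31.391

eq1: (x − 5.425)² + (y + 18.972)² = 50.9129270476²
eq2: (x + 19.095)² + (y + 11.556)² = 53.5488718651²
eq3: (x − 13.672)² + (y + 34.391)² = 65.7862573404²
eq2−eq1, eq2−eq3 (x²,y² cancel):
  49.040·x − 14.832·y = 166.562785
  65.534·x − 45.670·y = -588.845673
det = 49.040·-45.670 − -14.832·65.534 = -1267.656512
x = (166.562785·-45.670 − -14.832·-588.845673) / -1267.656512 = 12.890465
y = (49.040·-588.845673 − 166.562785·65.534) / -1267.656512 = 31.390615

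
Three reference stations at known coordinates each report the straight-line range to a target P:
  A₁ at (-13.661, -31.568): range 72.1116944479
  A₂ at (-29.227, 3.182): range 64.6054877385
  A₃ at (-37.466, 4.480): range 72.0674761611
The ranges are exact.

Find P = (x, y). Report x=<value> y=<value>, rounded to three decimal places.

x=31.789 y=24.418

eq1: (x + 13.661)² + (y + 31.568)² = 72.1116944479²
eq2: (x + 29.227)² + (y − 3.182)² = 64.6054877385²
eq3: (x + 37.466)² + (y − 4.480)² = 72.0674761611²
eq2−eq1, eq2−eq3 (x²,y² cancel):
  31.132·x − 69.500·y = -707.408538
  -16.478·x + 2.596·y = -460.423171
det = 31.132·2.596 − -69.500·-16.478 = -1064.402328
x = (-707.408538·2.596 − -69.500·-460.423171) / -1064.402328 = 31.788584
y = (31.132·-460.423171 − -707.408538·-16.478) / -1064.402328 = 24.417996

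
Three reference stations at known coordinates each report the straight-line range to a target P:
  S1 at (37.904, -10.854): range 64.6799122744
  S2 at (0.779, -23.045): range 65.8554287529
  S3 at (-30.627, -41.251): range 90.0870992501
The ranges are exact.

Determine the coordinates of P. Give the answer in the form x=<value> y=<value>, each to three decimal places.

x=1.787 y=42.803

eq1: (x − 37.904)² + (y + 10.854)² = 64.6799122744²
eq2: (x − 0.779)² + (y + 23.045)² = 65.8554287529²
eq3: (x + 30.627)² + (y + 41.251)² = 90.0870992501²
eq3−eq2, eq3−eq1 (x²,y² cancel):
  62.812·x + 36.412·y = 1670.768691
  137.062·x + 60.794·y = 2847.058801
det = 62.812·60.794 − 36.412·137.062 = -1172.108816
x = (1670.768691·60.794 − 36.412·2847.058801) / -1172.108816 = 1.786859
y = (62.812·2847.058801 − 1670.768691·137.062) / -1172.108816 = 42.802716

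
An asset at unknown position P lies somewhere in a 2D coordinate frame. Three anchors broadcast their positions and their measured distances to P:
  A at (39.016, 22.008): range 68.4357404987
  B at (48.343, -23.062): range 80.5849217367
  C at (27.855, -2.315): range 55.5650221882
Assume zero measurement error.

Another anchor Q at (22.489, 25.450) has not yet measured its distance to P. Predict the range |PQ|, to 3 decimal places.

eq1: (x − 39.016)² + (y − 22.008)² = 68.4357404987²
eq2: (x − 48.343)² + (y + 23.062)² = 80.5849217367²
eq3: (x − 27.855)² + (y + 2.315)² = 55.5650221882²
eq3−eq1, eq3−eq2 (x²,y² cancel):
  22.322·x + 48.646·y = -370.638817
  40.976·x − 41.494·y = -1318.816678
det = 22.322·-41.494 − 48.646·40.976 = -2919.547564
x = (-370.638817·-41.494 − 48.646·-1318.816678) / -2919.547564 = -27.242044
y = (22.322·-1318.816678 − -370.638817·40.976) / -2919.547564 = 4.881349
|P − Q| = √((-27.242044 − 22.489)² + (4.881349 − 25.450)²) = 53.816783

53.817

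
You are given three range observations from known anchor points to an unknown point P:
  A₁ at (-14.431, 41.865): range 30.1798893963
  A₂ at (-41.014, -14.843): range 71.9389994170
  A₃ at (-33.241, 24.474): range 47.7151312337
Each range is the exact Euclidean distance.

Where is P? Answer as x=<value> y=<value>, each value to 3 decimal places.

x=13.942 y=31.579

eq1: (x + 14.431)² + (y − 41.865)² = 30.1798893963²
eq2: (x + 41.014)² + (y + 14.843)² = 71.9389994170²
eq3: (x + 33.241)² + (y − 24.474)² = 47.7151312337²
eq3−eq2, eq3−eq1 (x²,y² cancel):
  -15.546·x − 78.634·y = -2699.963800
  37.620·x + 34.782·y = 1622.899254
det = -15.546·34.782 − -78.634·37.620 = 2417.490108
x = (-2699.963800·34.782 − -78.634·1622.899254) / 2417.490108 = 13.942112
y = (-15.546·1622.899254 − -2699.963800·37.620) / 2417.490108 = 31.579466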